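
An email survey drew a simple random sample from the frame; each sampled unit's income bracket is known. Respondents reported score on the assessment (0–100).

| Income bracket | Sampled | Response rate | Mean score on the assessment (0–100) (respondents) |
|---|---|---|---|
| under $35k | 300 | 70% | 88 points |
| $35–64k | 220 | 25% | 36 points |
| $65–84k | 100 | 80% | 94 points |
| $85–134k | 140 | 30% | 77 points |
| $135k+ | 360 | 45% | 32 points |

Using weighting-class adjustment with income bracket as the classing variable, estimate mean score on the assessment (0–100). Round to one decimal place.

Each respondent's weight = sampled/responded in their class; summing within a class gives n_sampled, so:
  under $35k: 300 × 88 = 26,400
  $35–64k: 220 × 36 = 7920
  $65–84k: 100 × 94 = 9400
  $85–134k: 140 × 77 = 10,780
  $135k+: 360 × 32 = 11,520
Adjusted estimate = 66,020 / 1,120 = 58.9464 → 58.9.

58.9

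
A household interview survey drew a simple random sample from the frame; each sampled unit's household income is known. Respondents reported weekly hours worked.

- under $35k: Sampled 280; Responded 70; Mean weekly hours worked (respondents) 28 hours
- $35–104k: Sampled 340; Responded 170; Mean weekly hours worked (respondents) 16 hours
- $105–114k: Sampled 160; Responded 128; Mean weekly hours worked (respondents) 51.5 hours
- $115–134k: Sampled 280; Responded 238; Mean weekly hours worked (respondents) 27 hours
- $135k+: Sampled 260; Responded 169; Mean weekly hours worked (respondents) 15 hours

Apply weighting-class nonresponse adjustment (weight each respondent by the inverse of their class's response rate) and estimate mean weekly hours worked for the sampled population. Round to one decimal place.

Response rates by class: under $35k 70/280 = 25%, $35–104k 170/340 = 50%, $105–114k 128/160 = 80%, $115–134k 238/280 = 85%, $135k+ 169/260 = 65%.
Weighting each respondent by the inverse class response rate inflates each class back to its sampled size, so the class weight is n_sampled:
  under $35k: 280 × 28 = 7840
  $35–104k: 340 × 16 = 5440
  $105–114k: 160 × 51.5 = 8240
  $115–134k: 280 × 27 = 7560
  $135k+: 260 × 15 = 3900
Adjusted estimate = 32,980 / 1,320 = 24.9848 → 25.0.

25.0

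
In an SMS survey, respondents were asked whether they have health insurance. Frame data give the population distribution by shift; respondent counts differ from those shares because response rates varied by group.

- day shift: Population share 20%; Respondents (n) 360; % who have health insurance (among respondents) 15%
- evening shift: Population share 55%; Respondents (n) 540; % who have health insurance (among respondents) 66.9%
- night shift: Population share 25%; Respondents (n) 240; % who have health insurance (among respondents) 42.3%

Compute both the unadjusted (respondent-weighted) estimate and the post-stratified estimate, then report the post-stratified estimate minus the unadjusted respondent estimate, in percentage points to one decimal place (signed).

Unadjusted (pooled respondent) estimate weights by respondent counts:
  (360/1140)×15 + (540/1140)×66.9 + (240/1140)×42.3 = 45.3316%
Post-stratified estimate weights by population shares:
  0.2×15 + 0.55×66.9 + 0.25×42.3 = 50.37%
Difference = 50.37 − 45.3316 = 5.0384 pp.

+5.0 percentage points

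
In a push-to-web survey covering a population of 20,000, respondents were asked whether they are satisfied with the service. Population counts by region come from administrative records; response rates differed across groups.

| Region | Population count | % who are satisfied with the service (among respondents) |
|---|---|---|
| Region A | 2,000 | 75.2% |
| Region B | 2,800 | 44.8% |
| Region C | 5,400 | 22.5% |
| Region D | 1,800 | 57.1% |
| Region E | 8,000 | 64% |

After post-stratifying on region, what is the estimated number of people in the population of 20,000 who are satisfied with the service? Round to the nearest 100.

10,100

Apply each group's respondent rate to its population count:
  Region A: 2,000 × 75.2% = 1504
  Region B: 2,800 × 44.8% = 1254.4
  Region C: 5,400 × 22.5% = 1215
  Region D: 1,800 × 57.1% = 1027.8
  Region E: 8,000 × 64% = 5120
Estimated total = 10121.2 → 10,100.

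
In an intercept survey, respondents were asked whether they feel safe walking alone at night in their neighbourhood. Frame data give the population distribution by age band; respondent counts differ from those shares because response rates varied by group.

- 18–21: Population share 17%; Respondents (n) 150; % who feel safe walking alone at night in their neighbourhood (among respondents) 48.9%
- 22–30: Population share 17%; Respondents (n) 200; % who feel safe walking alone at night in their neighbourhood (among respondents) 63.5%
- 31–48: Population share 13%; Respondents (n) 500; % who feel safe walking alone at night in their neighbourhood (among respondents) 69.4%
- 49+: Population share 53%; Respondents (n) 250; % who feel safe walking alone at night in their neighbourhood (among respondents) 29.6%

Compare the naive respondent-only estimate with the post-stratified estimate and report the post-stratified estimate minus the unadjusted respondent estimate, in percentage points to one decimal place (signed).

-12.7 percentage points

Unadjusted (pooled respondent) estimate weights by respondent counts:
  (150/1100)×48.9 + (200/1100)×63.5 + (500/1100)×69.4 + (250/1100)×29.6 = 56.4864%
Post-stratifying to population shares instead:
  0.17×48.9 + 0.17×63.5 + 0.13×69.4 + 0.53×29.6 = 43.818%
Difference = 43.818 − 56.4864 = -12.6684 pp.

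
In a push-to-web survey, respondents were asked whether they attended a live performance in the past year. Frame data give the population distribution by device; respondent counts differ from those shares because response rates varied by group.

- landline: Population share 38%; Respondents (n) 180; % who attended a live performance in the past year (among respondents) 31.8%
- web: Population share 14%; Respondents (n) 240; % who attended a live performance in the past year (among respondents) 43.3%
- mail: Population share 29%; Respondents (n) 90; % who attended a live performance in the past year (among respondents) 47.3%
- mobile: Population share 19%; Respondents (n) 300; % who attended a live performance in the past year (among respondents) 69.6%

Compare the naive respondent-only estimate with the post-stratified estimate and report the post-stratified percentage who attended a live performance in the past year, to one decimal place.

45.1%

Naive respondent-only estimate (weights = respondent counts):
  (180/810)×31.8 + (240/810)×43.3 + (90/810)×47.3 + (300/810)×69.6 = 50.9296%
Post-stratifying to population shares instead:
  0.38×31.8 + 0.14×43.3 + 0.29×47.3 + 0.19×69.6 = 45.087%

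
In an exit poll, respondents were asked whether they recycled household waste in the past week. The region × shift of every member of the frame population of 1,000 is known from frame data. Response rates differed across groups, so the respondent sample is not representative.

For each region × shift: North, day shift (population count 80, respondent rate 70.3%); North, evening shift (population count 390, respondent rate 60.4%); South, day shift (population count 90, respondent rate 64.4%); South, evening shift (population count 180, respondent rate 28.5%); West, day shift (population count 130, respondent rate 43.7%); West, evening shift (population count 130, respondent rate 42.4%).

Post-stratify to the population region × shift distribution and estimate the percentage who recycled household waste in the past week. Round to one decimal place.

51.3%

Reweight to the known region × shift distribution:
  North, day shift: (80/1,000) × 70.3 = 5.624
  North, evening shift: (390/1,000) × 60.4 = 23.556
  South, day shift: (90/1,000) × 64.4 = 5.796
  South, evening shift: (180/1,000) × 28.5 = 5.13
  West, day shift: (130/1,000) × 43.7 = 5.681
  West, evening shift: (130/1,000) × 42.4 = 5.512
Post-stratified estimate = 51.299 → 51.3%.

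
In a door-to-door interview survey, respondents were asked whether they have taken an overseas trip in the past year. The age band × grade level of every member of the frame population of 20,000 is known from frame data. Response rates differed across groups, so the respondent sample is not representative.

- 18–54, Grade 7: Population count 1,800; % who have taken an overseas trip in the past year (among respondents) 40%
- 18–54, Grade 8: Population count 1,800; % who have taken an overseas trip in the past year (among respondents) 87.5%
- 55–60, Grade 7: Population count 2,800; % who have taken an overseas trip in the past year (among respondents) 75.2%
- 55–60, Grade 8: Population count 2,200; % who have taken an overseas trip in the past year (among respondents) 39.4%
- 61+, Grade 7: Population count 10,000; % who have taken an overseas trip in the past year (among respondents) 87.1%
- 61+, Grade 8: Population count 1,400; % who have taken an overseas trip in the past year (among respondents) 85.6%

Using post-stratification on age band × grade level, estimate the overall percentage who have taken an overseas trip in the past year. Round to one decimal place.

75.9%

Weight each group's respondent value by its population share:
  18–54, Grade 7: (1,800/20,000) × 40 = 3.6
  18–54, Grade 8: (1,800/20,000) × 87.5 = 7.875
  55–60, Grade 7: (2,800/20,000) × 75.2 = 10.528
  55–60, Grade 8: (2,200/20,000) × 39.4 = 4.334
  61+, Grade 7: (10,000/20,000) × 87.1 = 43.55
  61+, Grade 8: (1,400/20,000) × 85.6 = 5.992
Post-stratified estimate = 75.879 → 75.9%.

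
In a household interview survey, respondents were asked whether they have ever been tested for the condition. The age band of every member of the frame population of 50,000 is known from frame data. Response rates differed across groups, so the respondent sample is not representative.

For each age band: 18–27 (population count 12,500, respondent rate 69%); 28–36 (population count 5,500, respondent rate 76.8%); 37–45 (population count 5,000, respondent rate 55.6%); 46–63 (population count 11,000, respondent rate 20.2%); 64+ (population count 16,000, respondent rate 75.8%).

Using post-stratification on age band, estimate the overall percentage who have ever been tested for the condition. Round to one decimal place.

Weight each group's respondent value by its population share:
  18–27: (12,500/50,000) × 69 = 17.25
  28–36: (5,500/50,000) × 76.8 = 8.448
  37–45: (5,000/50,000) × 55.6 = 5.56
  46–63: (11,000/50,000) × 20.2 = 4.444
  64+: (16,000/50,000) × 75.8 = 24.256
Post-stratified estimate = 59.958 → 60.0%.

60.0%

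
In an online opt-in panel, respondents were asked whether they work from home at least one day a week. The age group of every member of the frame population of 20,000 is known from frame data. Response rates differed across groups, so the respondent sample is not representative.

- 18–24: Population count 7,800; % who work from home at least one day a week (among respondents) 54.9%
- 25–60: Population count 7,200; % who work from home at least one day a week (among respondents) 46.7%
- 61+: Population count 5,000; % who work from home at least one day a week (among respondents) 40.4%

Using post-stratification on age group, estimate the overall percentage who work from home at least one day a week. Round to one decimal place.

48.3%

Weight each group's respondent value by its population share:
  18–24: (7,800/20,000) × 54.9 = 21.411
  25–60: (7,200/20,000) × 46.7 = 16.812
  61+: (5,000/20,000) × 40.4 = 10.1
Post-stratified estimate = 48.323 → 48.3%.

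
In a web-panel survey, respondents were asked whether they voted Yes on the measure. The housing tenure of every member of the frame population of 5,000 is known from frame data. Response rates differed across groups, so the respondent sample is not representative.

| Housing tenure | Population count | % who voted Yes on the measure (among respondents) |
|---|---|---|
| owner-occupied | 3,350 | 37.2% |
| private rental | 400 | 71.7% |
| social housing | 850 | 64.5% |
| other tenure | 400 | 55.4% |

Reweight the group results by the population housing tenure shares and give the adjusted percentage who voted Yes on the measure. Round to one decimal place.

Reweight to the known housing tenure distribution:
  owner-occupied: (3,350/5,000) × 37.2 = 24.924
  private rental: (400/5,000) × 71.7 = 5.736
  social housing: (850/5,000) × 64.5 = 10.965
  other tenure: (400/5,000) × 55.4 = 4.432
Post-stratified estimate = 46.057 → 46.1%.

46.1%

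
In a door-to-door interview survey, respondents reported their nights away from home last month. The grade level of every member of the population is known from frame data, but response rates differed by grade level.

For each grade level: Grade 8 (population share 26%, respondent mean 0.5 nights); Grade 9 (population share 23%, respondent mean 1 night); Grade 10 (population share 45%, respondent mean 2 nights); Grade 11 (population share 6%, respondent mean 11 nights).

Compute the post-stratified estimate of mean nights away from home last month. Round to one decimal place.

1.9

Each cell contributes population-share × respondent value:
  Grade 8: 0.26 × 0.5 = 0.13
  Grade 9: 0.23 × 1 = 0.23
  Grade 10: 0.45 × 2 = 0.9
  Grade 11: 0.06 × 11 = 0.66
Post-stratified estimate = 1.92 → 1.9.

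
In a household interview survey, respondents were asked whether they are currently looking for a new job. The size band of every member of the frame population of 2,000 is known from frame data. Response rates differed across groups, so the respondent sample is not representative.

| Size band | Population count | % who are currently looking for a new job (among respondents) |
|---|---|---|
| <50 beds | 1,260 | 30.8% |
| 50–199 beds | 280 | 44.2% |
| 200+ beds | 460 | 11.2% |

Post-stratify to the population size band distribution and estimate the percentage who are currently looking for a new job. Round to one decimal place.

Post-stratification weights by population share, not respondent share:
  <50 beds: (1,260/2,000) × 30.8 = 19.404
  50–199 beds: (280/2,000) × 44.2 = 6.188
  200+ beds: (460/2,000) × 11.2 = 2.576
Post-stratified estimate = 28.168 → 28.2%.

28.2%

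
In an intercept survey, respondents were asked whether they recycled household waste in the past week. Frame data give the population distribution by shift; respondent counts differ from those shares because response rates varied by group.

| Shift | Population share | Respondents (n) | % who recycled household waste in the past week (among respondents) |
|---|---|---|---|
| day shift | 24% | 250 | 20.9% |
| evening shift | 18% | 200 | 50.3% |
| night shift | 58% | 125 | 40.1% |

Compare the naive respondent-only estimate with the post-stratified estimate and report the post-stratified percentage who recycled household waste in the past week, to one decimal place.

37.3%

Naive respondent-only estimate (weights = respondent counts):
  (250/575)×20.9 + (200/575)×50.3 + (125/575)×40.1 = 35.3%
Post-stratifying to population shares instead:
  0.24×20.9 + 0.18×50.3 + 0.58×40.1 = 37.328%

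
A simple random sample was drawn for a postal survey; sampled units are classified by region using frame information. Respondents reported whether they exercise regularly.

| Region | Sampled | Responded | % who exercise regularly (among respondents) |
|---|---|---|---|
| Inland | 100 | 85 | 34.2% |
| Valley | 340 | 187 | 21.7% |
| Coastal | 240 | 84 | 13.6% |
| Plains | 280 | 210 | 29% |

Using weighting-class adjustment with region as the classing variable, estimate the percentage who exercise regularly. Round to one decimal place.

23.1%

Response rates by class: Inland 85/100 = 85%, Valley 187/340 = 55%, Coastal 84/240 = 35%, Plains 210/280 = 75%.
Weighting each respondent by the inverse class response rate inflates each class back to its sampled size, so the class weight is n_sampled:
  Inland: 100 × 34.2 = 3420
  Valley: 340 × 21.7 = 7378
  Coastal: 240 × 13.6 = 3264
  Plains: 280 × 29 = 8120
Adjusted estimate = 22,182 / 960 = 23.1062 → 23.1%.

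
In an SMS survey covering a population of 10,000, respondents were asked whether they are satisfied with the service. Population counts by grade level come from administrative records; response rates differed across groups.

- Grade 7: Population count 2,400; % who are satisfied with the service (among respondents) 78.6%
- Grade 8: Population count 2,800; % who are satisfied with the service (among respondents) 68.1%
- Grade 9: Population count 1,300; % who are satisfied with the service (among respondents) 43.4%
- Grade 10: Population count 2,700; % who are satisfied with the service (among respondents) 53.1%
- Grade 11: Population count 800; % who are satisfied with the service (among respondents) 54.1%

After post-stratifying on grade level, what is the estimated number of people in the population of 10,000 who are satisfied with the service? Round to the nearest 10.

6,220

Apply each group's respondent rate to its population count:
  Grade 7: 2,400 × 78.6% = 1886.4
  Grade 8: 2,800 × 68.1% = 1906.8
  Grade 9: 1,300 × 43.4% = 564.2
  Grade 10: 2,700 × 53.1% = 1433.7
  Grade 11: 800 × 54.1% = 432.8
Estimated total = 6223.9 → 6,220.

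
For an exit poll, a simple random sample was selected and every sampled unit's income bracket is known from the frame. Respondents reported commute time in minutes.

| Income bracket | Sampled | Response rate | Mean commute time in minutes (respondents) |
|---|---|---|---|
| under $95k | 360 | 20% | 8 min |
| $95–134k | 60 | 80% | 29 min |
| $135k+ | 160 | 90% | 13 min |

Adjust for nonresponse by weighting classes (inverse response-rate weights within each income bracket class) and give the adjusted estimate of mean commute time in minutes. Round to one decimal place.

Weighting each respondent by the inverse class response rate inflates each class back to its sampled size, so the class weight is n_sampled:
  under $95k: 360 × 8 = 2880
  $95–134k: 60 × 29 = 1740
  $135k+: 160 × 13 = 2080
Adjusted estimate = 6700 / 580 = 11.5517 → 11.6.

11.6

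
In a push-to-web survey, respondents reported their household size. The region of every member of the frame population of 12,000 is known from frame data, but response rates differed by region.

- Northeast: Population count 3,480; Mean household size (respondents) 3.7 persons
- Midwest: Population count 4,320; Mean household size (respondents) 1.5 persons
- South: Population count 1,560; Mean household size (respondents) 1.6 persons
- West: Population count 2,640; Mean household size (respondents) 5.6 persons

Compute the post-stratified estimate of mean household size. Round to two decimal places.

3.05

Post-stratification weights by population share, not respondent share:
  Northeast: (3,480/12,000) × 3.7 = 1.073
  Midwest: (4,320/12,000) × 1.5 = 0.54
  South: (1,560/12,000) × 1.6 = 0.208
  West: (2,640/12,000) × 5.6 = 1.232
Post-stratified estimate = 3.053 → 3.05.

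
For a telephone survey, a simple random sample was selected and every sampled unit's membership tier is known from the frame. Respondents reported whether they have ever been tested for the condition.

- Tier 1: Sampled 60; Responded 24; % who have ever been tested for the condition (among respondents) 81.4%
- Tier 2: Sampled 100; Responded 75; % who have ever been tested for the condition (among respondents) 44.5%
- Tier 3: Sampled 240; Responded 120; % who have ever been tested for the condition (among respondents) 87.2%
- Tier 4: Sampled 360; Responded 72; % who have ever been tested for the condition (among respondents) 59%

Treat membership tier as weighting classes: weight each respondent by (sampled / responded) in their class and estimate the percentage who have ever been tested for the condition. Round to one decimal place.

67.8%

Class response rates: Tier 1 24/60 = 40%, Tier 2 75/100 = 75%, Tier 3 120/240 = 50%, Tier 4 72/360 = 20%.
Each respondent's weight = sampled/responded in their class; summing within a class gives n_sampled, so:
  Tier 1: 60 × 81.4 = 4884
  Tier 2: 100 × 44.5 = 4450
  Tier 3: 240 × 87.2 = 20,928
  Tier 4: 360 × 59 = 21,240
Adjusted estimate = 51,502 / 760 = 67.7658 → 67.8%.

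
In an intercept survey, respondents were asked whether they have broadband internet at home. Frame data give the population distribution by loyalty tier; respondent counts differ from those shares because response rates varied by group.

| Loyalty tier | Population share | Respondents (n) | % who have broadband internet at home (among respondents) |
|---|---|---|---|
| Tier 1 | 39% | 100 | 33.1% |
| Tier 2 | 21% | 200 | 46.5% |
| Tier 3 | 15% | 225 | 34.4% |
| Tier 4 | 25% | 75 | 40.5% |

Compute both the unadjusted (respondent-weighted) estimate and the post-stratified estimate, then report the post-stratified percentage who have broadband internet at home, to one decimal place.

38.0%

Naive respondent-only estimate (weights = respondent counts):
  (100/600)×33.1 + (200/600)×46.5 + (225/600)×34.4 + (75/600)×40.5 = 38.9792%
Post-stratified estimate weights by population shares:
  0.39×33.1 + 0.21×46.5 + 0.15×34.4 + 0.25×40.5 = 37.959%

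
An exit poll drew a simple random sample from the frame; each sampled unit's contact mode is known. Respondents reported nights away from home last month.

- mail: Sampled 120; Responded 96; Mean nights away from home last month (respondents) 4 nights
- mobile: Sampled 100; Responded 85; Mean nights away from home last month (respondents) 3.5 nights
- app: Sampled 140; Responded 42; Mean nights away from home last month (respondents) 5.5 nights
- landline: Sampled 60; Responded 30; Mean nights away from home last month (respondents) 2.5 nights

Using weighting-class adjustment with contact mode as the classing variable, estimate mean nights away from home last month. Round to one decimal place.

4.2

Class response rates: mail 96/120 = 80%, mobile 85/100 = 85%, app 42/140 = 30%, landline 30/60 = 50%.
Weighting each respondent by the inverse class response rate inflates each class back to its sampled size, so the class weight is n_sampled:
  mail: 120 × 4 = 480
  mobile: 100 × 3.5 = 350
  app: 140 × 5.5 = 770
  landline: 60 × 2.5 = 150
Adjusted estimate = 1750 / 420 = 4.16667 → 4.2.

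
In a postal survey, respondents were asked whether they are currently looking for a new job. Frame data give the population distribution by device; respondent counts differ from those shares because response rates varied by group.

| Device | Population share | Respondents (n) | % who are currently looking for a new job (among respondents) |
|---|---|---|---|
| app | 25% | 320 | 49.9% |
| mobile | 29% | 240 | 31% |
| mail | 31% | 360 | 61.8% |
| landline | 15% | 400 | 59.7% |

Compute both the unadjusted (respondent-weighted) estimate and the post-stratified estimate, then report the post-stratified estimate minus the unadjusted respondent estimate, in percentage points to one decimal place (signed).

-3.1 percentage points

Naive respondent-only estimate (weights = respondent counts):
  (320/1320)×49.9 + (240/1320)×31 + (360/1320)×61.8 + (400/1320)×59.7 = 52.6788%
Post-stratified estimate weights by population shares:
  0.25×49.9 + 0.29×31 + 0.31×61.8 + 0.15×59.7 = 49.578%
Difference = 49.578 − 52.6788 = -3.1008 pp.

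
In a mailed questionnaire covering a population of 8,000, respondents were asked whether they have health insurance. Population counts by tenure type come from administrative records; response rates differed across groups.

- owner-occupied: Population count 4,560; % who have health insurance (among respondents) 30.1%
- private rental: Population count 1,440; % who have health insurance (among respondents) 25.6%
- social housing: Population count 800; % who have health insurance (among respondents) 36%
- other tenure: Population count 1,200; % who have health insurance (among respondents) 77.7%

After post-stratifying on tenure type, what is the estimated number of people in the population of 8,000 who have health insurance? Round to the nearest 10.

Apply each group's respondent rate to its population count:
  owner-occupied: 4,560 × 30.1% = 1372.56
  private rental: 1,440 × 25.6% = 368.64
  social housing: 800 × 36% = 288
  other tenure: 1,200 × 77.7% = 932.4
Estimated total = 2961.6 → 2,960.

2,960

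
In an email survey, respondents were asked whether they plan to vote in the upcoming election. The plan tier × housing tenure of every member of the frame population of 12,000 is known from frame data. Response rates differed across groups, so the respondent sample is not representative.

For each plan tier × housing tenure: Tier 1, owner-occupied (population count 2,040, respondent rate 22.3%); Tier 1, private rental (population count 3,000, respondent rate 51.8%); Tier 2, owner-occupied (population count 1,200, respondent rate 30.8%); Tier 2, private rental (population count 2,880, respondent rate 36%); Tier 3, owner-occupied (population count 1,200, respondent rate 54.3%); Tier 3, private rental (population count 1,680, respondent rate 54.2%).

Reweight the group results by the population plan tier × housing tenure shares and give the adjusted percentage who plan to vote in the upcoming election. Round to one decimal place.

41.5%

Weight each group's respondent value by its population share:
  Tier 1, owner-occupied: (2,040/12,000) × 22.3 = 3.791
  Tier 1, private rental: (3,000/12,000) × 51.8 = 12.95
  Tier 2, owner-occupied: (1,200/12,000) × 30.8 = 3.08
  Tier 2, private rental: (2,880/12,000) × 36 = 8.64
  Tier 3, owner-occupied: (1,200/12,000) × 54.3 = 5.43
  Tier 3, private rental: (1,680/12,000) × 54.2 = 7.588
Post-stratified estimate = 41.479 → 41.5%.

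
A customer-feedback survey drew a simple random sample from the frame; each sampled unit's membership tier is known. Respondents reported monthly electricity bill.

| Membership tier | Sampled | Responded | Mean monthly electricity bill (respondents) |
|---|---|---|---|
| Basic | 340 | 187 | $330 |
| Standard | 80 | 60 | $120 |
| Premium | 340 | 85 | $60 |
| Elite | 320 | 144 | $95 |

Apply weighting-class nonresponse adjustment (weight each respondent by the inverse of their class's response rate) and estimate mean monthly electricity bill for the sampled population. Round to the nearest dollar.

$160

Response rates by class: Basic 187/340 = 55%, Standard 60/80 = 75%, Premium 85/340 = 25%, Elite 144/320 = 45%.
With weight = n_sampled/n_responded per class, the weighted class total is n_sampled:
  Basic: 340 × 330 = 112,200
  Standard: 80 × 120 = 9600
  Premium: 340 × 60 = 20,400
  Elite: 320 × 95 = 30,400
Adjusted estimate = 172,600 / 1,080 = 159.815 → $160.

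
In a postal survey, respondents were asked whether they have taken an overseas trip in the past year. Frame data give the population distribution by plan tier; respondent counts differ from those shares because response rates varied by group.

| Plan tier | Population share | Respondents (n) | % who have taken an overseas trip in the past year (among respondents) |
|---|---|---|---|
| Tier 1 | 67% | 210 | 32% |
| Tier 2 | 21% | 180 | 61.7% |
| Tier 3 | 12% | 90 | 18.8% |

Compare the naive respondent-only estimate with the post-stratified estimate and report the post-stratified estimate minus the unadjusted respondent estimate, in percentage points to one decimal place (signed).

Without adjustment, the pooled respondent share is:
  (210/480)×32 + (180/480)×61.7 + (90/480)×18.8 = 40.6625%
Reweighting by population plan tier shares:
  0.67×32 + 0.21×61.7 + 0.12×18.8 = 36.653%
Difference = 36.653 − 40.6625 = -4.0095 pp.

-4.0 percentage points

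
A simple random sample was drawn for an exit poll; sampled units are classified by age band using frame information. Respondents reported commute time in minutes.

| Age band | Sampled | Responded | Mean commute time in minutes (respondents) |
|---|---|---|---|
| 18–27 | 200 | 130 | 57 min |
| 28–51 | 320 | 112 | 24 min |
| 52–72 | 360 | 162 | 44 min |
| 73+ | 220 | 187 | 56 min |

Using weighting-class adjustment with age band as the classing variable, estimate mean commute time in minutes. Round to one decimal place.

Response rates by class: 18–27 130/200 = 65%, 28–51 112/320 = 35%, 52–72 162/360 = 45%, 73+ 187/220 = 85%.
Each respondent's weight = sampled/responded in their class; summing within a class gives n_sampled, so:
  18–27: 200 × 57 = 11,400
  28–51: 320 × 24 = 7680
  52–72: 360 × 44 = 15,840
  73+: 220 × 56 = 12,320
Adjusted estimate = 47,240 / 1,100 = 42.9455 → 42.9.

42.9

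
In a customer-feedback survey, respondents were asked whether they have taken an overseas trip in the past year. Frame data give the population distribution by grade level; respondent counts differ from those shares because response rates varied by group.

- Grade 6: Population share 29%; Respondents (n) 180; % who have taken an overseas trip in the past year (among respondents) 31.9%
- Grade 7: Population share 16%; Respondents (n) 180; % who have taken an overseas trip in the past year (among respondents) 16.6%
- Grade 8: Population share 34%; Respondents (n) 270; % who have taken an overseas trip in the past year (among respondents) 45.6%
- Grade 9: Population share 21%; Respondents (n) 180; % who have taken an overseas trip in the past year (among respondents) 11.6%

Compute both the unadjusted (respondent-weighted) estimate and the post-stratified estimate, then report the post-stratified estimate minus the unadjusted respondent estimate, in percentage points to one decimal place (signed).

+1.3 percentage points

Naive respondent-only estimate (weights = respondent counts):
  (180/810)×31.9 + (180/810)×16.6 + (270/810)×45.6 + (180/810)×11.6 = 28.5556%
Reweighting by population grade level shares:
  0.29×31.9 + 0.16×16.6 + 0.34×45.6 + 0.21×11.6 = 29.847%
Difference = 29.847 − 28.5556 = 1.2914 pp.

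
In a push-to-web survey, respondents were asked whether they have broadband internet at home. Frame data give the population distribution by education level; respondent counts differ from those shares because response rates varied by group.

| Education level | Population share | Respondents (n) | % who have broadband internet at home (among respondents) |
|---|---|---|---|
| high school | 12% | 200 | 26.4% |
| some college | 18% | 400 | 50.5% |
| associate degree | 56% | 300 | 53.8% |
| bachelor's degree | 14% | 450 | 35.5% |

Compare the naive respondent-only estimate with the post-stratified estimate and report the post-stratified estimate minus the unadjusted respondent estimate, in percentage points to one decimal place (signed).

Without adjustment, the pooled respondent share is:
  (200/1350)×26.4 + (400/1350)×50.5 + (300/1350)×53.8 + (450/1350)×35.5 = 42.663%
Post-stratifying to population shares instead:
  0.12×26.4 + 0.18×50.5 + 0.56×53.8 + 0.14×35.5 = 47.356%
Difference = 47.356 − 42.663 = 4.693 pp.

+4.7 percentage points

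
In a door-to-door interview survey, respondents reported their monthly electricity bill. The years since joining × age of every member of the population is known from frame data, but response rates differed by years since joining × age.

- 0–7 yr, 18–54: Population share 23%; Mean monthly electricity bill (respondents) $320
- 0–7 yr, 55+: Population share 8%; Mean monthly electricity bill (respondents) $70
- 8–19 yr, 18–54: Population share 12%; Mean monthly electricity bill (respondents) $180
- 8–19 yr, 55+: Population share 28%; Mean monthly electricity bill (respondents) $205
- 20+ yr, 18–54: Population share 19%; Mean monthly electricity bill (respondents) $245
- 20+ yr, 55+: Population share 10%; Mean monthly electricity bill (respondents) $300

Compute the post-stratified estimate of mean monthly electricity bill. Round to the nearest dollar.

$235

Post-stratification weights by population share, not respondent share:
  0–7 yr, 18–54: 0.23 × 320 = 73.6
  0–7 yr, 55+: 0.08 × 70 = 5.6
  8–19 yr, 18–54: 0.12 × 180 = 21.6
  8–19 yr, 55+: 0.28 × 205 = 57.4
  20+ yr, 18–54: 0.19 × 245 = 46.55
  20+ yr, 55+: 0.1 × 300 = 30
Post-stratified estimate = 234.75 → $235.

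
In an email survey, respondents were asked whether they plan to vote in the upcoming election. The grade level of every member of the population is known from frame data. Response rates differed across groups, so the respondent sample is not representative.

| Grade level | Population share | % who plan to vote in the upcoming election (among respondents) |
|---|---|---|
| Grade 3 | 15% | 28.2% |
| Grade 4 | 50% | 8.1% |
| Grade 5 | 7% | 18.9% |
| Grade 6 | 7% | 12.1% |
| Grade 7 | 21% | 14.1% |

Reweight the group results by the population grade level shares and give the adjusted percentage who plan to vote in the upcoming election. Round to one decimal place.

13.4%

Each cell contributes population-share × respondent value:
  Grade 3: 0.15 × 28.2 = 4.23
  Grade 4: 0.5 × 8.1 = 4.05
  Grade 5: 0.07 × 18.9 = 1.323
  Grade 6: 0.07 × 12.1 = 0.847
  Grade 7: 0.21 × 14.1 = 2.961
Post-stratified estimate = 13.411 → 13.4%.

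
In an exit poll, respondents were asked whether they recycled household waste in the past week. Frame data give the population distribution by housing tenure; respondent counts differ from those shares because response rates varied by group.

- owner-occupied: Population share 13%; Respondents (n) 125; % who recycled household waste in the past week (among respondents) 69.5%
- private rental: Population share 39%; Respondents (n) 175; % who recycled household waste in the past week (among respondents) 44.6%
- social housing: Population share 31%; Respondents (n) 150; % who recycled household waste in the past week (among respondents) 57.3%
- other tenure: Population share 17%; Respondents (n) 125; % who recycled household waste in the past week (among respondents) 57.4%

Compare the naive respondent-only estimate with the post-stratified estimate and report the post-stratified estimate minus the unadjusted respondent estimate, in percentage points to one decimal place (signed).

-2.2 percentage points

Naive respondent-only estimate (weights = respondent counts):
  (125/575)×69.5 + (175/575)×44.6 + (150/575)×57.3 + (125/575)×57.4 = 56.1087%
Post-stratifying to population shares instead:
  0.13×69.5 + 0.39×44.6 + 0.31×57.3 + 0.17×57.4 = 53.95%
Difference = 53.95 − 56.1087 = -2.1587 pp.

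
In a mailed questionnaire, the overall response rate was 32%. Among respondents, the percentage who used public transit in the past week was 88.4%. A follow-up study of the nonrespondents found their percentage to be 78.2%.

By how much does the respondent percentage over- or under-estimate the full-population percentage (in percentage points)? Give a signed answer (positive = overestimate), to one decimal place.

Nonresponse fraction = 1 − 0.32 = 0.68.
Bias = (nonresponse fraction) × (respondent percentage − nonrespondent percentage)
     = 0.68 × (88.4 − 78.2) = 0.68 × 10.2 = 6.936.

+6.9 percentage points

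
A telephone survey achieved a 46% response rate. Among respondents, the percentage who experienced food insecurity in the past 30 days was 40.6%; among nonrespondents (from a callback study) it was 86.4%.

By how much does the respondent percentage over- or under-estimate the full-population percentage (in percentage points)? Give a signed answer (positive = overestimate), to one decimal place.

-24.7 percentage points

Nonresponse fraction = 1 − 0.46 = 0.54.
Bias = (nonresponse fraction) × (respondent percentage − nonrespondent percentage)
     = 0.54 × (40.6 − 86.4) = 0.54 × -45.8 = -24.732.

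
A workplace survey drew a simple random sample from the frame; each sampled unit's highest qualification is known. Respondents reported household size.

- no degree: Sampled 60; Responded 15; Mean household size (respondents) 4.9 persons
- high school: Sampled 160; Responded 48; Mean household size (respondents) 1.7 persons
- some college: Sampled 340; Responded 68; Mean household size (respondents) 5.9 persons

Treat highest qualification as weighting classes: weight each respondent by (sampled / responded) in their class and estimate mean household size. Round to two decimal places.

Class response rates: no degree 15/60 = 25%, high school 48/160 = 30%, some college 68/340 = 20%.
Each respondent's weight = sampled/responded in their class; summing within a class gives n_sampled, so:
  no degree: 60 × 4.9 = 294
  high school: 160 × 1.7 = 272
  some college: 340 × 5.9 = 2006
Adjusted estimate = 2572 / 560 = 4.59286 → 4.59.

4.59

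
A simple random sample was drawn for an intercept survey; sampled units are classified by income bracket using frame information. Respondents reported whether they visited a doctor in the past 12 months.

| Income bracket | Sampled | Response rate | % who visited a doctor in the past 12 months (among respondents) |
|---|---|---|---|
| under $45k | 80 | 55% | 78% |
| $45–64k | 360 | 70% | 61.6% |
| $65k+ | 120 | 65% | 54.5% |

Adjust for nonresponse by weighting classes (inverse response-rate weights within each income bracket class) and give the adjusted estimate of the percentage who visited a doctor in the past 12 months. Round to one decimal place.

62.4%

Weighting each respondent by the inverse class response rate inflates each class back to its sampled size, so the class weight is n_sampled:
  under $45k: 80 × 78 = 6240
  $45–64k: 360 × 61.6 = 22,176
  $65k+: 120 × 54.5 = 6540
Adjusted estimate = 34,956 / 560 = 62.4214 → 62.4%.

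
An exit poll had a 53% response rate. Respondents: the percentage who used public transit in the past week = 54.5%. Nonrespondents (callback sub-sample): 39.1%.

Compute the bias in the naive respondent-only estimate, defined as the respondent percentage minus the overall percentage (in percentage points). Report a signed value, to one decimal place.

+7.2 percentage points

Nonresponse fraction = 1 − 0.53 = 0.47.
Bias = (nonresponse fraction) × (respondent percentage − nonrespondent percentage)
     = 0.47 × (54.5 − 39.1) = 0.47 × 15.4 = 7.238.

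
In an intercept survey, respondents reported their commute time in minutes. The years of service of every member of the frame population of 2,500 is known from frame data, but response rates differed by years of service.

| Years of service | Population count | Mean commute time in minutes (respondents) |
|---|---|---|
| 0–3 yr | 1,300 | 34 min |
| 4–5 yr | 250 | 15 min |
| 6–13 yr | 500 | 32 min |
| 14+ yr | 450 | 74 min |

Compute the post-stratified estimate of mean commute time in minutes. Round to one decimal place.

Reweight to the known years of service distribution:
  0–3 yr: (1,300/2,500) × 34 = 17.68
  4–5 yr: (250/2,500) × 15 = 1.5
  6–13 yr: (500/2,500) × 32 = 6.4
  14+ yr: (450/2,500) × 74 = 13.32
Post-stratified estimate = 38.9 → 38.9.

38.9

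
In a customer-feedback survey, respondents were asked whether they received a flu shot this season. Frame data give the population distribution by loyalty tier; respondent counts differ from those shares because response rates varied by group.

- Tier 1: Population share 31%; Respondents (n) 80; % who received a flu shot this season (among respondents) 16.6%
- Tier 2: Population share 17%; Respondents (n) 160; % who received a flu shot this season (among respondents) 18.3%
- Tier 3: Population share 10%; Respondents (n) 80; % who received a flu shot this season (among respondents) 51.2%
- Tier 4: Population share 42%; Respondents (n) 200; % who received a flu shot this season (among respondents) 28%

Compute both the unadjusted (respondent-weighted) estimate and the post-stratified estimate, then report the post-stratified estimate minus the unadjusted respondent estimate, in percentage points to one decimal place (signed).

Without adjustment, the pooled respondent share is:
  (80/520)×16.6 + (160/520)×18.3 + (80/520)×51.2 + (200/520)×28 = 26.8308%
Reweighting by population loyalty tier shares:
  0.31×16.6 + 0.17×18.3 + 0.1×51.2 + 0.42×28 = 25.137%
Difference = 25.137 − 26.8308 = -1.6938 pp.

-1.7 percentage points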